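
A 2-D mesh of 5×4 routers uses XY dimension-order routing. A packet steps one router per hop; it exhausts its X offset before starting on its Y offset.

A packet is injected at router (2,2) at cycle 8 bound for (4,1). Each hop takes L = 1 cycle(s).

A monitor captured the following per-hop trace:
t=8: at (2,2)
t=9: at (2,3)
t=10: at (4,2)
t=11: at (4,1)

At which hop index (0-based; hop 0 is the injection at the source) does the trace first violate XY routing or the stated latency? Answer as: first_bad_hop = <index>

first_bad_hop = 1

[1] (+0,+1) / 1c ⇒ BAD: Y-move but x=2≠4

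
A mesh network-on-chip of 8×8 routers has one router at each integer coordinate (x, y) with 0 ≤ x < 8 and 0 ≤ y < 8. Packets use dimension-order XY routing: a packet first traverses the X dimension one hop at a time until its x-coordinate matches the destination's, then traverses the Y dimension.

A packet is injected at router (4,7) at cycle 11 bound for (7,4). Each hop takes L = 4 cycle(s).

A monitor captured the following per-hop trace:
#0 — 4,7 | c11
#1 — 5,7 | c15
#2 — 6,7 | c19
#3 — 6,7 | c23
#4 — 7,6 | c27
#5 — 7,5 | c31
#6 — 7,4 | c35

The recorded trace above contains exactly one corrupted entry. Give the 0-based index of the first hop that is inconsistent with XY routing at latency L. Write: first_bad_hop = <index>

hop 1: step (+1,+0), +4 cyc — ok
hop 2: step (+1,+0), +4 cyc — ok
hop 3: step (+0,+0), +4 cyc — BAD: non-unit step

first_bad_hop = 3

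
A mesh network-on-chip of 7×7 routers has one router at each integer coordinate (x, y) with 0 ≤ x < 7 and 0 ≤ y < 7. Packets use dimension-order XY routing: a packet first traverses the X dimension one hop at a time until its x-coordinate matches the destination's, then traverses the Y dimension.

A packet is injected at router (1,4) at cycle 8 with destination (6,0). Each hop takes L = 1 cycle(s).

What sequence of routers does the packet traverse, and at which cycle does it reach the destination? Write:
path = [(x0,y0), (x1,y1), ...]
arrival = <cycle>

path = [(1,4), (2,4), (3,4), (4,4), (5,4), (6,4), (6,3), (6,2), (6,1), (6,0)]
arrival = 17

t=8: at (1,4)
t=9: at (2,4) after E
t=10: at (3,4) after E
t=11: at (4,4) after E
t=12: at (5,4) after E
t=13: at (6,4) after E
t=14: at (6,3) after S
t=15: at (6,2) after S
t=16: at (6,1) after S
t=17: at (6,0) after S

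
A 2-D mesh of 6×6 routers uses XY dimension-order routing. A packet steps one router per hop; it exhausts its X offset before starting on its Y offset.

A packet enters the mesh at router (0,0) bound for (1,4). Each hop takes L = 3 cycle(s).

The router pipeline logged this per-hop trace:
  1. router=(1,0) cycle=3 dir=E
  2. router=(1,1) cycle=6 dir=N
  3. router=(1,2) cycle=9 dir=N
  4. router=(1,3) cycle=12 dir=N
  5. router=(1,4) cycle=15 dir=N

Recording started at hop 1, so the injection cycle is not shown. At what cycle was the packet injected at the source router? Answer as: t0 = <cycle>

t0 = 0

cyc[1] = 3 and cyc[k] = t0 + k·L for every k.
So t0 = 3 − 1·3 = 0.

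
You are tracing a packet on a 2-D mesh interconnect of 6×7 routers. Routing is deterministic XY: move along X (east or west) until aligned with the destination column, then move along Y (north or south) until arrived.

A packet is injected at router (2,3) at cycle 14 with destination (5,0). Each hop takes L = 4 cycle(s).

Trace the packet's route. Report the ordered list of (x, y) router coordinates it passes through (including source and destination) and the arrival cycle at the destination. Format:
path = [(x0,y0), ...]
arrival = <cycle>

path = [(2,3), (3,3), (4,3), (5,3), (5,2), (5,1), (5,0)]
arrival = 38

t=14: at (2,3)
t=18: at (3,3) after E
t=22: at (4,3) after E
t=26: at (5,3) after E
t=30: at (5,2) after S
t=34: at (5,1) after S
t=38: at (5,0) after S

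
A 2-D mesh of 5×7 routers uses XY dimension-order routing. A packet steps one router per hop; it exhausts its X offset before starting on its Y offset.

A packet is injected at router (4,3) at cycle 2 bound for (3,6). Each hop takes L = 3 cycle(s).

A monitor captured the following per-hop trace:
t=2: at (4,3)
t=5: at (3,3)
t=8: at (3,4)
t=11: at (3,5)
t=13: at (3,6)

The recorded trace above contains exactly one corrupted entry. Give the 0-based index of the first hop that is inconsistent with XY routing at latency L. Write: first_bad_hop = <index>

first_bad_hop = 4

[1] (-1,+0) / 3c ⇒ ok
[2] (+0,+1) / 3c ⇒ ok
[3] (+0,+1) / 3c ⇒ ok
[4] (+0,+1) / 2c ⇒ BAD: Δcyc=2≠L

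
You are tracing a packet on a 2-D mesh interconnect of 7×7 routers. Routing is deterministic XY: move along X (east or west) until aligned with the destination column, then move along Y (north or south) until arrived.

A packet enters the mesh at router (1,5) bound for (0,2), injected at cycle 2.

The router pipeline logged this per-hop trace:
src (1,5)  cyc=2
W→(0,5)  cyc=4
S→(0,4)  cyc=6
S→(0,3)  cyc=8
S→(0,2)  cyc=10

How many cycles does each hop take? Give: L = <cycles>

From hop 0 (2) to hop 1 (4): +2 cycles.
One hop costs L cycles, so L = 2.

L = 2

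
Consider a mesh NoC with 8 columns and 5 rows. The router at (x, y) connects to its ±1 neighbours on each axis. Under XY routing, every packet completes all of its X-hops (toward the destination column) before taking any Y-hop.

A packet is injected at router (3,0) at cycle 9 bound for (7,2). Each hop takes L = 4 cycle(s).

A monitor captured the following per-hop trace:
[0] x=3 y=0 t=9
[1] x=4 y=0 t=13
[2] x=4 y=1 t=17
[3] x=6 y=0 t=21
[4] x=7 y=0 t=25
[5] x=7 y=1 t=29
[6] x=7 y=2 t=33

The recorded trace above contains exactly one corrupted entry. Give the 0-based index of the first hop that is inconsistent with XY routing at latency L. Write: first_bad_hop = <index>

hop 1: step (+1,+0), +4 cyc — ok
hop 2: step (+0,+1), +4 cyc — BAD: Y-move but x=4≠7

first_bad_hop = 2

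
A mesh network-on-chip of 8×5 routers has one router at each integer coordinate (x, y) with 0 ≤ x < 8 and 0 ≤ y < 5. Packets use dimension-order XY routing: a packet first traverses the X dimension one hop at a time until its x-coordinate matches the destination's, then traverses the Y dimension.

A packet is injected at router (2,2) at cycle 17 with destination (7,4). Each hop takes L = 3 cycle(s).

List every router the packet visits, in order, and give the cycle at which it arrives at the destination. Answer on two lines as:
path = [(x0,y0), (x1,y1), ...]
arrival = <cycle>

path = [(2,2), (3,2), (4,2), (5,2), (6,2), (7,2), (7,3), (7,4)]
arrival = 38

hop 0: (2,2) @ cyc 17
hop 1: (3,2) @ cyc 20  [E]
hop 2: (4,2) @ cyc 23  [E]
hop 3: (5,2) @ cyc 26  [E]
hop 4: (6,2) @ cyc 29  [E]
hop 5: (7,2) @ cyc 32  [E]
hop 6: (7,3) @ cyc 35  [N]
hop 7: (7,4) @ cyc 38  [N]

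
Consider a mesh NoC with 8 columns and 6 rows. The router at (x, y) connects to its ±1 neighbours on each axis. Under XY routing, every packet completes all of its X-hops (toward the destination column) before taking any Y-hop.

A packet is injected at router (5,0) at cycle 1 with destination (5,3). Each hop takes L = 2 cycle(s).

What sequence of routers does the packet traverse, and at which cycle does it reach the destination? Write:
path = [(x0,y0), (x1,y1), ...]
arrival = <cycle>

path = [(5,0), (5,1), (5,2), (5,3)]
arrival = 7

  0. router=(5,0) cycle=1 (inject)
  1. router=(5,1) cycle=3 dir=N
  2. router=(5,2) cycle=5 dir=N
  3. router=(5,3) cycle=7 dir=N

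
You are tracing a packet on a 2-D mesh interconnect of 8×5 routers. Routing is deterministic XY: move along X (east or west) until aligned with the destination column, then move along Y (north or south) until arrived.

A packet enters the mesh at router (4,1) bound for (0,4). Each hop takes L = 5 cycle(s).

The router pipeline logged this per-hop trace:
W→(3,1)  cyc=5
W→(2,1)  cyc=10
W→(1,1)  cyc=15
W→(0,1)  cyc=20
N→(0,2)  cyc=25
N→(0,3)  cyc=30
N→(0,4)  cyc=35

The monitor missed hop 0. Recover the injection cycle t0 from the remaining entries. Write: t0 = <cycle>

cyc[1] = 5 and cyc[k] = t0 + k·L for every k.
t0 = cyc[1] − L = 5 − 5 = 0.

t0 = 0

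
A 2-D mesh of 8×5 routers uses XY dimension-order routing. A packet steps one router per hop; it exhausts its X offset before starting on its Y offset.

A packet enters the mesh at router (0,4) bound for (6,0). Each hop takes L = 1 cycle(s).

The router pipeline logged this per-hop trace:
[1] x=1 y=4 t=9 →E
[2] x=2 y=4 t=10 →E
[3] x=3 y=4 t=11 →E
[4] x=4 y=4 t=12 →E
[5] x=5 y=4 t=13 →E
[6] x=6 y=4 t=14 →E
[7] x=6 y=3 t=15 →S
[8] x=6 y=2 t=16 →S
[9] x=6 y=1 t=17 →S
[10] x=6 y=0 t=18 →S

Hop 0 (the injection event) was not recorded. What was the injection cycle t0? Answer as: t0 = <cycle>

The first recorded entry is hop 1 at cycle 9.
Therefore t0 = 9 − L = 8.

t0 = 8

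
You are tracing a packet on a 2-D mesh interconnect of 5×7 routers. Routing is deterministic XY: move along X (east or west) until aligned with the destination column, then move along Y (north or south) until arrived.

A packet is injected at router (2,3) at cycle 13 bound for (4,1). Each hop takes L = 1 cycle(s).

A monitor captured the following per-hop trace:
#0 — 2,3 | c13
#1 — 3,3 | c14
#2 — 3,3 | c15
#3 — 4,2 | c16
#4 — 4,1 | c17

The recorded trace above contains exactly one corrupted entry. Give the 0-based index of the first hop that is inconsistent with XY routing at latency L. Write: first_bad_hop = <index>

first_bad_hop = 2

check 1→ d=(1,0) cyc+1: ok
check 2→ d=(0,0) cyc+1: BAD: non-unit step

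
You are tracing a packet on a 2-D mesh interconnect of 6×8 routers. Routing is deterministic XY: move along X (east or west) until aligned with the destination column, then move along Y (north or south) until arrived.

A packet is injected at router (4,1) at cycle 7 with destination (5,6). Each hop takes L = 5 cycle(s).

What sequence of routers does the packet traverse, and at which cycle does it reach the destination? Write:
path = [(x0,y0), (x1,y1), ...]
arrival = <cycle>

src (4,1)  cyc=7
E→(5,1)  cyc=12
N→(5,2)  cyc=17
N→(5,3)  cyc=22
N→(5,4)  cyc=27
N→(5,5)  cyc=32
N→(5,6)  cyc=37

path = [(4,1), (5,1), (5,2), (5,3), (5,4), (5,5), (5,6)]
arrival = 37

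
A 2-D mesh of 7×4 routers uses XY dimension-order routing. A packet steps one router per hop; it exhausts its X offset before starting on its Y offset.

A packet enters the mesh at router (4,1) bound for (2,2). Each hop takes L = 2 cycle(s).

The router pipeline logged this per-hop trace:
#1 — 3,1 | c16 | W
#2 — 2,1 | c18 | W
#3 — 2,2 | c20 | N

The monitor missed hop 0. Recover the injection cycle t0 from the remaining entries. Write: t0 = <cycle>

t0 = 14

At hop 1 the cycle is 16; in general cyc_k = t0 + kL.
t0 = cyc[1] − L = 16 − 2 = 14.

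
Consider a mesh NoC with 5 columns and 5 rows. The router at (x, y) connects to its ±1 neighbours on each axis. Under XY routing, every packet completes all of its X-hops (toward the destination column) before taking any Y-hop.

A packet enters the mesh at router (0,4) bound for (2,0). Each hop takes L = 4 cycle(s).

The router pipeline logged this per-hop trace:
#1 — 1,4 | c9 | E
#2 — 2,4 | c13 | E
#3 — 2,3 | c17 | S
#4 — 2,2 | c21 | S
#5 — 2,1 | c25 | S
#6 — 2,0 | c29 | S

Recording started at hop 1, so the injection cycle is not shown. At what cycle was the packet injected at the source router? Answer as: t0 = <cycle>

t0 = 5

Hop 1 reached at cycle 9; hop k is at t0 + k·L.
Subtract one hop: t0 = 9 − 4 = 5.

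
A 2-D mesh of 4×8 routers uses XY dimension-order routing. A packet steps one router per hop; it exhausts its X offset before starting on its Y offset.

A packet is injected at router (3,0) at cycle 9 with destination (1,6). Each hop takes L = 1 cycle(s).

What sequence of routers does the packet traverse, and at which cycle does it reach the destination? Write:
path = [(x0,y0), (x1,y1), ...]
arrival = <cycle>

[0] x=3 y=0 t=9
[1] x=2 y=0 t=10 →W
[2] x=1 y=0 t=11 →W
[3] x=1 y=1 t=12 →N
[4] x=1 y=2 t=13 →N
[5] x=1 y=3 t=14 →N
[6] x=1 y=4 t=15 →N
[7] x=1 y=5 t=16 →N
[8] x=1 y=6 t=17 →N

path = [(3,0), (2,0), (1,0), (1,1), (1,2), (1,3), (1,4), (1,5), (1,6)]
arrival = 17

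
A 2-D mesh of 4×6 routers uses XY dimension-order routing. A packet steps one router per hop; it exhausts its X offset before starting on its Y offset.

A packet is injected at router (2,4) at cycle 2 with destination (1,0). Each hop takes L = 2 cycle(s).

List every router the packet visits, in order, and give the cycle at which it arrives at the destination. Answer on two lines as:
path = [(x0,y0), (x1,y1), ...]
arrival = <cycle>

path = [(2,4), (1,4), (1,3), (1,2), (1,1), (1,0)]
arrival = 12

  0. router=(2,4) cycle=2 (inject)
  1. router=(1,4) cycle=4 dir=W
  2. router=(1,3) cycle=6 dir=S
  3. router=(1,2) cycle=8 dir=S
  4. router=(1,1) cycle=10 dir=S
  5. router=(1,0) cycle=12 dir=S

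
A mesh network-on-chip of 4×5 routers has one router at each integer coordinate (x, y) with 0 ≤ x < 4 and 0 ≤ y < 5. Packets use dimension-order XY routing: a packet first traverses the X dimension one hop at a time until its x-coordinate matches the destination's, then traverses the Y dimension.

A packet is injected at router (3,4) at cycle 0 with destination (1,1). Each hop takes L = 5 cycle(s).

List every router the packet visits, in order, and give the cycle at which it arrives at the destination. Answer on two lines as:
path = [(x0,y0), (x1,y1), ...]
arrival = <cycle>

path = [(3,4), (2,4), (1,4), (1,3), (1,2), (1,1)]
arrival = 25

[0] x=3 y=4 t=0
[1] x=2 y=4 t=5 →W
[2] x=1 y=4 t=10 →W
[3] x=1 y=3 t=15 →S
[4] x=1 y=2 t=20 →S
[5] x=1 y=1 t=25 →S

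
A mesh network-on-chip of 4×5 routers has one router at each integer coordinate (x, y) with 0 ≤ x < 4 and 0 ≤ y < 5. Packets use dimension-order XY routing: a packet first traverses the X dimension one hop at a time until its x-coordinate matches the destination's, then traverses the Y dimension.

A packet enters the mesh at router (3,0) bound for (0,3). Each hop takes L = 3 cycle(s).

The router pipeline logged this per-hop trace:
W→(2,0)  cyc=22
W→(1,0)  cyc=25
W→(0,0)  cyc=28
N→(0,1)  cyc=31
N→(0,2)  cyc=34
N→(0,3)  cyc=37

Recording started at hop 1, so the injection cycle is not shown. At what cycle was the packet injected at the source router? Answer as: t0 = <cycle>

t0 = 19

At hop 1 the cycle is 22; in general cyc_k = t0 + kL.
So t0 = 22 − 1·3 = 19.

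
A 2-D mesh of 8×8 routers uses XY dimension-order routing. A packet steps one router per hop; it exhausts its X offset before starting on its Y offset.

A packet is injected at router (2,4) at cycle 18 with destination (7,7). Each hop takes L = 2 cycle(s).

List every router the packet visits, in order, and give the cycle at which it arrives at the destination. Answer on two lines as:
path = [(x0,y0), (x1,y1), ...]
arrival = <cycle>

path = [(2,4), (3,4), (4,4), (5,4), (6,4), (7,4), (7,5), (7,6), (7,7)]
arrival = 34

t=18: at (2,4)
t=20: at (3,4) after E
t=22: at (4,4) after E
t=24: at (5,4) after E
t=26: at (6,4) after E
t=28: at (7,4) after E
t=30: at (7,5) after N
t=32: at (7,6) after N
t=34: at (7,7) after N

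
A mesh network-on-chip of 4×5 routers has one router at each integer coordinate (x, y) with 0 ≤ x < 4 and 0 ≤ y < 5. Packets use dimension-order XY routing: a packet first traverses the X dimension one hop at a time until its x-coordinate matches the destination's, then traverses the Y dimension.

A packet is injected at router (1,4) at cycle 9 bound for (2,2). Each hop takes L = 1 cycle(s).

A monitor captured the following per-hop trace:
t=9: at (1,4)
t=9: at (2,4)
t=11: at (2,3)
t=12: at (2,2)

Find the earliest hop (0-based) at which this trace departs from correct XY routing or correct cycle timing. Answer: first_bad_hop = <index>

hop 1: step (+1,+0), +0 cyc — BAD: Δcyc=0≠L

first_bad_hop = 1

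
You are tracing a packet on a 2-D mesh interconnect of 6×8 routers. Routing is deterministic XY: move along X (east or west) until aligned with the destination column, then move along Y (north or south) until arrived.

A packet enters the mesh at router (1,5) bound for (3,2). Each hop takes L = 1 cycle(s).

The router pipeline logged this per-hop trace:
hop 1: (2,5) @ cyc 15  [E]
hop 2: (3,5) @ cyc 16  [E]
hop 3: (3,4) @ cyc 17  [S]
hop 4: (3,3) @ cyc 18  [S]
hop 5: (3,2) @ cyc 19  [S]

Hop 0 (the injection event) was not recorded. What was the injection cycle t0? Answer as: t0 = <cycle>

The first recorded entry is hop 1 at cycle 15.
Subtract one hop: t0 = 15 − 1 = 14.

t0 = 14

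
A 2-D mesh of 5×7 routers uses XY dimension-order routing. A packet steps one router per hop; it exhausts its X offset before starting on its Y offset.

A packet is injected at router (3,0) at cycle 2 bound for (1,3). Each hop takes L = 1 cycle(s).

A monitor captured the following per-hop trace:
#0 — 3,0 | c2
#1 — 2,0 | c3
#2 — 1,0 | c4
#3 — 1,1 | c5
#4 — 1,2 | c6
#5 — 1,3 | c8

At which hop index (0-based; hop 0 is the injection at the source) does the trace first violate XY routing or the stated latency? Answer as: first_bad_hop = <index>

first_bad_hop = 5

hop 1: step (-1,+0), +1 cyc — ok
hop 2: step (-1,+0), +1 cyc — ok
hop 3: step (+0,+1), +1 cyc — ok
hop 4: step (+0,+1), +1 cyc — ok
hop 5: step (+0,+1), +2 cyc — BAD: Δcyc=2≠L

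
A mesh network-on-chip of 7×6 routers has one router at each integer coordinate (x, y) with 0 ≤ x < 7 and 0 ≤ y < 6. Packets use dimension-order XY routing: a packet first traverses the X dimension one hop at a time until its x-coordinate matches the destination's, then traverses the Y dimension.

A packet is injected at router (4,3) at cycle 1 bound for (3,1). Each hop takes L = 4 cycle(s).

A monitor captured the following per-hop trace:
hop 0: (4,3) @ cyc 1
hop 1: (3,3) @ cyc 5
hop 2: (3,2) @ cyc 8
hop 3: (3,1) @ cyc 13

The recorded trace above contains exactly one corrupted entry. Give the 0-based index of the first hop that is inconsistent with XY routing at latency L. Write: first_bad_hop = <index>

  1: Δx=-1 Δy=+0 Δt=4 [ok]
  2: Δx=+0 Δy=-1 Δt=3 [BAD: Δcyc=3≠L]

first_bad_hop = 2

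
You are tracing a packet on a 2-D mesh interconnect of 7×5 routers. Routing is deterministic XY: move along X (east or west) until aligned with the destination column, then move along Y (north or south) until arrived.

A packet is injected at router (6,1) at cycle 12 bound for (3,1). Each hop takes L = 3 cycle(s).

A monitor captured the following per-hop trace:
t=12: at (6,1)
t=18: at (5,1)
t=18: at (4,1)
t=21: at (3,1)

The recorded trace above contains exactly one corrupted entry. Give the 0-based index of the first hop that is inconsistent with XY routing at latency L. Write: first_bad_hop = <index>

  1: Δx=-1 Δy=+0 Δt=6 [BAD: Δcyc=6≠L]

first_bad_hop = 1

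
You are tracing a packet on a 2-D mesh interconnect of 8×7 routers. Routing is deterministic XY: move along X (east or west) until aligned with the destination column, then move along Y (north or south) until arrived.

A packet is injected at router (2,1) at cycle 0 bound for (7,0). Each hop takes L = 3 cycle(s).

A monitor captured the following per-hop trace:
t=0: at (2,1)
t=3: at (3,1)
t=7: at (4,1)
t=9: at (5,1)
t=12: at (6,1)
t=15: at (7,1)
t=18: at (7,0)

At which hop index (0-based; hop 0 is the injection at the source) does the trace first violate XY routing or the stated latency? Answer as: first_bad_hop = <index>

first_bad_hop = 2

check 1→ d=(1,0) cyc+3: ok
check 2→ d=(1,0) cyc+4: BAD: Δcyc=4≠L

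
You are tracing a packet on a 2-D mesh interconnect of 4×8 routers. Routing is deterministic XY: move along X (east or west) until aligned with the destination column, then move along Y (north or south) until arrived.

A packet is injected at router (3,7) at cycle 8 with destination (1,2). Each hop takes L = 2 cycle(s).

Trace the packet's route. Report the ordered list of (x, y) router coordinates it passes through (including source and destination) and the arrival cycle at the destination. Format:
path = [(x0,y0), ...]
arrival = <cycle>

path = [(3,7), (2,7), (1,7), (1,6), (1,5), (1,4), (1,3), (1,2)]
arrival = 22

[0] x=3 y=7 t=8
[1] x=2 y=7 t=10 →W
[2] x=1 y=7 t=12 →W
[3] x=1 y=6 t=14 →S
[4] x=1 y=5 t=16 →S
[5] x=1 y=4 t=18 →S
[6] x=1 y=3 t=20 →S
[7] x=1 y=2 t=22 →S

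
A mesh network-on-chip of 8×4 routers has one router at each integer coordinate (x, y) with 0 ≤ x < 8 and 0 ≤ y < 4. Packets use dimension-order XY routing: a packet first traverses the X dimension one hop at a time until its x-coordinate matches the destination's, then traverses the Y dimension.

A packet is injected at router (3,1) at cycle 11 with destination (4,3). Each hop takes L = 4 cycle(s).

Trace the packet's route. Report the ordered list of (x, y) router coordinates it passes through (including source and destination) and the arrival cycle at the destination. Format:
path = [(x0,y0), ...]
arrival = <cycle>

path = [(3,1), (4,1), (4,2), (4,3)]
arrival = 23

#0 — 3,1 | c11
#1 — 4,1 | c15 | E
#2 — 4,2 | c19 | N
#3 — 4,3 | c23 | N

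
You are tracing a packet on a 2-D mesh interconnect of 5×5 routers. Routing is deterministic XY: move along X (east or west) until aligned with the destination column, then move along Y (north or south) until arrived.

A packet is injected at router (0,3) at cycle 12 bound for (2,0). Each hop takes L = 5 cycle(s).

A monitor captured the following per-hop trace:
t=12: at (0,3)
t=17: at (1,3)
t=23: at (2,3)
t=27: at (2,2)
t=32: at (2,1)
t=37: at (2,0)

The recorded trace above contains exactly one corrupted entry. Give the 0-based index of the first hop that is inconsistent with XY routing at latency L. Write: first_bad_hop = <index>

hop 1: step (+1,+0), +5 cyc — ok
hop 2: step (+1,+0), +6 cyc — BAD: Δcyc=6≠L

first_bad_hop = 2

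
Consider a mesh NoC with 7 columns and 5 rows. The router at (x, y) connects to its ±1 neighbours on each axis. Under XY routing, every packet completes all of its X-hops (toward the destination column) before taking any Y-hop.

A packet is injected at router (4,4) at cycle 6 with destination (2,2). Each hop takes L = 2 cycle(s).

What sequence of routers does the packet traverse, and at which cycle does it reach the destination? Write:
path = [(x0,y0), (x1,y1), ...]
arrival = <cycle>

  0. router=(4,4) cycle=6 (inject)
  1. router=(3,4) cycle=8 dir=W
  2. router=(2,4) cycle=10 dir=W
  3. router=(2,3) cycle=12 dir=S
  4. router=(2,2) cycle=14 dir=S

path = [(4,4), (3,4), (2,4), (2,3), (2,2)]
arrival = 14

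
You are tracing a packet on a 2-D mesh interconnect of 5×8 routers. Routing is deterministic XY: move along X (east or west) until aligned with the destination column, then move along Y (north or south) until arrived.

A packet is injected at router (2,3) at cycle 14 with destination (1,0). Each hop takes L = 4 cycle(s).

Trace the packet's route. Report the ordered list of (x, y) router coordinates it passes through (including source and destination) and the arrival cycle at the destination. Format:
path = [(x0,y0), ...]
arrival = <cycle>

hop 0: (2,3) @ cyc 14
hop 1: (1,3) @ cyc 18  [W]
hop 2: (1,2) @ cyc 22  [S]
hop 3: (1,1) @ cyc 26  [S]
hop 4: (1,0) @ cyc 30  [S]

path = [(2,3), (1,3), (1,2), (1,1), (1,0)]
arrival = 30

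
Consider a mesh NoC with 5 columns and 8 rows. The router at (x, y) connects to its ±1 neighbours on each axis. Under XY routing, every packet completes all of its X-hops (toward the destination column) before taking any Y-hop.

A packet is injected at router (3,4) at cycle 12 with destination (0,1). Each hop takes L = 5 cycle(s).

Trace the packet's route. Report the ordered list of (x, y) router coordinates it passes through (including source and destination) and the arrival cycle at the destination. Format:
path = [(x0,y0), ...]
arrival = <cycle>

path = [(3,4), (2,4), (1,4), (0,4), (0,3), (0,2), (0,1)]
arrival = 42

#0 — 3,4 | c12
#1 — 2,4 | c17 | W
#2 — 1,4 | c22 | W
#3 — 0,4 | c27 | W
#4 — 0,3 | c32 | S
#5 — 0,2 | c37 | S
#6 — 0,1 | c42 | S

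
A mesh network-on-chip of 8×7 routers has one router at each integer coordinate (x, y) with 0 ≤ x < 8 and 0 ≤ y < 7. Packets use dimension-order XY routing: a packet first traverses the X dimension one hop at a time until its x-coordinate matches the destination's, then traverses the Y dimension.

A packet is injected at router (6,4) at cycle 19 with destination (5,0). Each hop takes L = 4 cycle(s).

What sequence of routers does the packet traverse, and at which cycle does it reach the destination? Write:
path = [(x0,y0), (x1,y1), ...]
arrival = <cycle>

  0. router=(6,4) cycle=19 (inject)
  1. router=(5,4) cycle=23 dir=W
  2. router=(5,3) cycle=27 dir=S
  3. router=(5,2) cycle=31 dir=S
  4. router=(5,1) cycle=35 dir=S
  5. router=(5,0) cycle=39 dir=S

path = [(6,4), (5,4), (5,3), (5,2), (5,1), (5,0)]
arrival = 39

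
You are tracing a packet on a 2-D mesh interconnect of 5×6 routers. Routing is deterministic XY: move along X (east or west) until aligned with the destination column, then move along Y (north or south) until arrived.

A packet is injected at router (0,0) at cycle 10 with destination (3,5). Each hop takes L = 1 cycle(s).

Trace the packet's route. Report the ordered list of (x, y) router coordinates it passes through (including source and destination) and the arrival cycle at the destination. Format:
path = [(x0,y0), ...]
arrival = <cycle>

path = [(0,0), (1,0), (2,0), (3,0), (3,1), (3,2), (3,3), (3,4), (3,5)]
arrival = 18

t=10: at (0,0)
t=11: at (1,0) after E
t=12: at (2,0) after E
t=13: at (3,0) after E
t=14: at (3,1) after N
t=15: at (3,2) after N
t=16: at (3,3) after N
t=17: at (3,4) after N
t=18: at (3,5) after N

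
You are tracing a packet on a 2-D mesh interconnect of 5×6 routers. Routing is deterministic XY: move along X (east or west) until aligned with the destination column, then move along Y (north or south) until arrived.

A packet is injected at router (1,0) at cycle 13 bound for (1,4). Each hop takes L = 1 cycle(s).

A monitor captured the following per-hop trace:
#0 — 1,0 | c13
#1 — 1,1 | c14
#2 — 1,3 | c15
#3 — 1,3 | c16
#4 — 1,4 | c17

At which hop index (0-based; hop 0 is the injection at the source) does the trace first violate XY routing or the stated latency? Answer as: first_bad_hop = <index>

first_bad_hop = 2

[1] (+0,+1) / 1c ⇒ ok
[2] (+0,+2) / 1c ⇒ BAD: non-unit step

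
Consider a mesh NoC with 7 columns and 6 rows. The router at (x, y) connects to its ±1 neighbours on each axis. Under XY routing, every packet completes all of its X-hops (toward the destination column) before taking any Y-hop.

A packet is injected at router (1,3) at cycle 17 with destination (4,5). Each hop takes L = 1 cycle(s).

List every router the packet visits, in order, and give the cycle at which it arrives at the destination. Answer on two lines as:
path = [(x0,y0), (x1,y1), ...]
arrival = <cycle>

path = [(1,3), (2,3), (3,3), (4,3), (4,4), (4,5)]
arrival = 22

t=17: at (1,3)
t=18: at (2,3) after E
t=19: at (3,3) after E
t=20: at (4,3) after E
t=21: at (4,4) after N
t=22: at (4,5) after N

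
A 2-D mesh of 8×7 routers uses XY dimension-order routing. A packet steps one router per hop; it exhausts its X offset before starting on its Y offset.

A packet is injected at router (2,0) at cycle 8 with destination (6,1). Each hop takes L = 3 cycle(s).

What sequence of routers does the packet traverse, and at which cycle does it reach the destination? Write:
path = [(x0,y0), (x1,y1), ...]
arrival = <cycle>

path = [(2,0), (3,0), (4,0), (5,0), (6,0), (6,1)]
arrival = 23

  0. router=(2,0) cycle=8 (inject)
  1. router=(3,0) cycle=11 dir=E
  2. router=(4,0) cycle=14 dir=E
  3. router=(5,0) cycle=17 dir=E
  4. router=(6,0) cycle=20 dir=E
  5. router=(6,1) cycle=23 dir=N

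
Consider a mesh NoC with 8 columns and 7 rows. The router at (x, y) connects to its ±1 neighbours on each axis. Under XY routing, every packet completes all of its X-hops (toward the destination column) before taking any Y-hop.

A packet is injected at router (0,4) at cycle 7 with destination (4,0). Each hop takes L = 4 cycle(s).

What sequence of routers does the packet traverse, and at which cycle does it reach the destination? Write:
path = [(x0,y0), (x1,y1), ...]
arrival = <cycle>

path = [(0,4), (1,4), (2,4), (3,4), (4,4), (4,3), (4,2), (4,1), (4,0)]
arrival = 39

#0 — 0,4 | c7
#1 — 1,4 | c11 | E
#2 — 2,4 | c15 | E
#3 — 3,4 | c19 | E
#4 — 4,4 | c23 | E
#5 — 4,3 | c27 | S
#6 — 4,2 | c31 | S
#7 — 4,1 | c35 | S
#8 — 4,0 | c39 | S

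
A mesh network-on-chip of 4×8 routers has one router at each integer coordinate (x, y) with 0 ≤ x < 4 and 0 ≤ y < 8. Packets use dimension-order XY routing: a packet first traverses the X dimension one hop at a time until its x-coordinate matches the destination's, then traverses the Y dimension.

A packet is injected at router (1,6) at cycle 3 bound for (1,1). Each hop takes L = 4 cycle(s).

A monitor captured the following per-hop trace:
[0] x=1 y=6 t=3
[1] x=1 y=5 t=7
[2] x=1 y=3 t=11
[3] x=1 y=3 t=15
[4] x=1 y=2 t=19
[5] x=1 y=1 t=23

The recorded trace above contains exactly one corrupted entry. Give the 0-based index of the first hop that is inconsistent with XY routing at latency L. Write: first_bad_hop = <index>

  1: Δx=+0 Δy=-1 Δt=4 [ok]
  2: Δx=+0 Δy=-2 Δt=4 [BAD: non-unit step]

first_bad_hop = 2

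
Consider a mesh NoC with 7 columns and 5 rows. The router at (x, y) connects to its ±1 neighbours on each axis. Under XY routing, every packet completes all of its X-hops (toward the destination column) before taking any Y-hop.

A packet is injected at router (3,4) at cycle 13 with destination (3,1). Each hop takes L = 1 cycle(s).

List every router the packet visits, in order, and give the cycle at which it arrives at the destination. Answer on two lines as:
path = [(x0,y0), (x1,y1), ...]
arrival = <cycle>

path = [(3,4), (3,3), (3,2), (3,1)]
arrival = 16

  0. router=(3,4) cycle=13 (inject)
  1. router=(3,3) cycle=14 dir=S
  2. router=(3,2) cycle=15 dir=S
  3. router=(3,1) cycle=16 dir=S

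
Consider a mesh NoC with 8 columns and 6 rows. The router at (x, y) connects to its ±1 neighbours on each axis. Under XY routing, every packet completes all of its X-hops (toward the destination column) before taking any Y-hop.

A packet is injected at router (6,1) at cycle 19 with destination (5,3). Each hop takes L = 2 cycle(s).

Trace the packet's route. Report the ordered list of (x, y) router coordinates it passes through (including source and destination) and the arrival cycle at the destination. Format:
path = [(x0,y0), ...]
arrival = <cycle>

src (6,1)  cyc=19
W→(5,1)  cyc=21
N→(5,2)  cyc=23
N→(5,3)  cyc=25

path = [(6,1), (5,1), (5,2), (5,3)]
arrival = 25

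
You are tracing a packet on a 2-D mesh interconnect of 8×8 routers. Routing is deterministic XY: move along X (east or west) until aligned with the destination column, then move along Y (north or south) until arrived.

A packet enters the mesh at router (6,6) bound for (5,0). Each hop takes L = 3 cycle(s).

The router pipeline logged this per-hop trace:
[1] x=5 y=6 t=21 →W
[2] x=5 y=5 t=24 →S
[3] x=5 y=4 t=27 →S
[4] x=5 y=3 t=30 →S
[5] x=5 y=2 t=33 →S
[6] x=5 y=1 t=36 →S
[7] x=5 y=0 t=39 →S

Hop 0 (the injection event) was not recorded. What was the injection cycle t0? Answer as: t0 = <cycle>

cyc[1] = 21 and cyc[k] = t0 + k·L for every k.
So t0 = 21 − 1·3 = 18.

t0 = 18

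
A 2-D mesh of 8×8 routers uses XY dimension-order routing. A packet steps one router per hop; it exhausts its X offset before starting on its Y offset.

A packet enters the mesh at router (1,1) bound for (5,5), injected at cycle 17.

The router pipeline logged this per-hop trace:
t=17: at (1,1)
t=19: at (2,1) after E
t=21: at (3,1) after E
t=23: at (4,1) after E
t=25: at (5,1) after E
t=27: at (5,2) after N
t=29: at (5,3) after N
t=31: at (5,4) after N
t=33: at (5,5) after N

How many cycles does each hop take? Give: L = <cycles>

From hop 0 (17) to hop 1 (19): +2 cycles.
That increment is L by definition: L = 2.

L = 2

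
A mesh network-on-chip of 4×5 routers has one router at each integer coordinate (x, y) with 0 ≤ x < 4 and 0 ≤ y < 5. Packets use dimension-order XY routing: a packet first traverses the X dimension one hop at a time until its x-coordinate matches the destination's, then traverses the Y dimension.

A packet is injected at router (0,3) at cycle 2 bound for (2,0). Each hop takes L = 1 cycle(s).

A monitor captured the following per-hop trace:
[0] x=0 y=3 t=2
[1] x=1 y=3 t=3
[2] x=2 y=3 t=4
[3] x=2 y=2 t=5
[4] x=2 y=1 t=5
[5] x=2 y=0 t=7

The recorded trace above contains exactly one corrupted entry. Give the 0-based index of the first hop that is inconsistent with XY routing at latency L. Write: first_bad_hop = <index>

first_bad_hop = 4

check 1→ d=(1,0) cyc+1: ok
check 2→ d=(1,0) cyc+1: ok
check 3→ d=(0,-1) cyc+1: ok
check 4→ d=(0,-1) cyc+0: BAD: Δcyc=0≠L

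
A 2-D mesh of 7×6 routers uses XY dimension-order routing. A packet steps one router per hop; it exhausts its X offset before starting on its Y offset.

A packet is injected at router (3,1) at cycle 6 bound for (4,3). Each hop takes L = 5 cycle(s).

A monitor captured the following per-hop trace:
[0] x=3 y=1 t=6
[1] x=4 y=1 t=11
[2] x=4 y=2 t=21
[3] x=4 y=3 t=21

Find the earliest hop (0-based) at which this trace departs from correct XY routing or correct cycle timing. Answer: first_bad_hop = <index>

first_bad_hop = 2

  1: Δx=+1 Δy=+0 Δt=5 [ok]
  2: Δx=+0 Δy=+1 Δt=10 [BAD: Δcyc=10≠L]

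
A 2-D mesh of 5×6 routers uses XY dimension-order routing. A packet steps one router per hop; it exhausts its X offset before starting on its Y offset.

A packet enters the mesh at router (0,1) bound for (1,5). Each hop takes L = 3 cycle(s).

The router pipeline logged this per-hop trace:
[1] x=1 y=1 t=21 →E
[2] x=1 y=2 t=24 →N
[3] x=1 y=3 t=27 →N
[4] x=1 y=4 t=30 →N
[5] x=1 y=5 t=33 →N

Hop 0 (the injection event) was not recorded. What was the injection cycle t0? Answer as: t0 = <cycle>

Hop 1 reached at cycle 21; hop k is at t0 + k·L.
t0 = cyc[1] − L = 21 − 3 = 18.

t0 = 18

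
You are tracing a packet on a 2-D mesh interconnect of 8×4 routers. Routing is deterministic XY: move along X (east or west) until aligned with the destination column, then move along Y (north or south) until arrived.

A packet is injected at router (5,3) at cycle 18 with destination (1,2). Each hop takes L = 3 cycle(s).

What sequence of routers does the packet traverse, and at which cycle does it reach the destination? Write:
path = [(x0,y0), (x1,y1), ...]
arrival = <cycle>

[0] x=5 y=3 t=18
[1] x=4 y=3 t=21 →W
[2] x=3 y=3 t=24 →W
[3] x=2 y=3 t=27 →W
[4] x=1 y=3 t=30 →W
[5] x=1 y=2 t=33 →S

path = [(5,3), (4,3), (3,3), (2,3), (1,3), (1,2)]
arrival = 33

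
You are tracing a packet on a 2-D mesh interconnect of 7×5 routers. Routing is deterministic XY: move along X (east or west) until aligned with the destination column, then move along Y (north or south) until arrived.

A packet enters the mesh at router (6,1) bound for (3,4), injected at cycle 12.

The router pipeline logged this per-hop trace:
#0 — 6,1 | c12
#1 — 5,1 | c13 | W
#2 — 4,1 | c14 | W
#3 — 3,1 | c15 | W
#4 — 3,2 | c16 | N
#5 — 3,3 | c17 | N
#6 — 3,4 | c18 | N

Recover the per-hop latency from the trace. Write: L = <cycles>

L = 1

Δcyc across hop 0→1: 13 − 12 = 1.
Each hop adds L, hence L = 1.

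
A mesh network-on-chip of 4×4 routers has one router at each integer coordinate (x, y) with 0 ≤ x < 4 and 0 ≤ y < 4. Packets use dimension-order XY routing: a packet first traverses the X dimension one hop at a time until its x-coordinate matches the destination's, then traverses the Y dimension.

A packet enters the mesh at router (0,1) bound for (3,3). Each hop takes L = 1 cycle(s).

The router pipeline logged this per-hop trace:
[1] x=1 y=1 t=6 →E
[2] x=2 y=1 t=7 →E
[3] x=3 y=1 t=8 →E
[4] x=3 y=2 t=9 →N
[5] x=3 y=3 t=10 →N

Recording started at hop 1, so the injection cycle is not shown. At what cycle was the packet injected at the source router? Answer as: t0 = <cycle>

t0 = 5

The first recorded entry is hop 1 at cycle 6.
Subtract one hop: t0 = 6 − 1 = 5.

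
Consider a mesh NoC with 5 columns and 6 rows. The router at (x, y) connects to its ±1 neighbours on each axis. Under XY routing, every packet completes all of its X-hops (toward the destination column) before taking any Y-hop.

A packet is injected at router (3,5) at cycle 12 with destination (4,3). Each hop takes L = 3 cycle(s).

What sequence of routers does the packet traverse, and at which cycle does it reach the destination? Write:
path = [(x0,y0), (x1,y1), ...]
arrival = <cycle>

path = [(3,5), (4,5), (4,4), (4,3)]
arrival = 21

  0. router=(3,5) cycle=12 (inject)
  1. router=(4,5) cycle=15 dir=E
  2. router=(4,4) cycle=18 dir=S
  3. router=(4,3) cycle=21 dir=S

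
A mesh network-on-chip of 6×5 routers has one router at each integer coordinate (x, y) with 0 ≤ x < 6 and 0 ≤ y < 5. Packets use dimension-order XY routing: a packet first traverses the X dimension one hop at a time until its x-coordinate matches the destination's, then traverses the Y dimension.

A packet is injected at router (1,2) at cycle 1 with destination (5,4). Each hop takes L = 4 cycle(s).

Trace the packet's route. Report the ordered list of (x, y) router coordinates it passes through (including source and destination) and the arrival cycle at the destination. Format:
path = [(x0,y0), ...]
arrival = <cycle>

[0] x=1 y=2 t=1
[1] x=2 y=2 t=5 →E
[2] x=3 y=2 t=9 →E
[3] x=4 y=2 t=13 →E
[4] x=5 y=2 t=17 →E
[5] x=5 y=3 t=21 →N
[6] x=5 y=4 t=25 →N

path = [(1,2), (2,2), (3,2), (4,2), (5,2), (5,3), (5,4)]
arrival = 25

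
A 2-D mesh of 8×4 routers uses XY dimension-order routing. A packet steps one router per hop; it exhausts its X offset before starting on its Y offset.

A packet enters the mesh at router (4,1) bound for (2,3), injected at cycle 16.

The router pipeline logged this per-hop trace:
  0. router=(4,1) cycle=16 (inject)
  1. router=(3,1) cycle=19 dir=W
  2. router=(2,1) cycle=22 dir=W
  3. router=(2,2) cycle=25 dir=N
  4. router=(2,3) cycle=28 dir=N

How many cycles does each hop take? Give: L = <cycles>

L = 3

cyc[1] − cyc[0] = 19 − 16 = 3.
One hop costs L cycles, so L = 3.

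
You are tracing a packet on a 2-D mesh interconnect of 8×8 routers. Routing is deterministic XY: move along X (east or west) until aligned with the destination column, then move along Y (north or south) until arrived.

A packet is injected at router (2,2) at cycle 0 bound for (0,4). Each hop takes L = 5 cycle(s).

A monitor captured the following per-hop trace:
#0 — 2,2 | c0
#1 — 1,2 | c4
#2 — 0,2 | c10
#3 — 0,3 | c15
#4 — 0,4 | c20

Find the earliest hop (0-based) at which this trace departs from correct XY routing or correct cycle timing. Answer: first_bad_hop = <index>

first_bad_hop = 1

hop 1: step (-1,+0), +4 cyc — BAD: Δcyc=4≠L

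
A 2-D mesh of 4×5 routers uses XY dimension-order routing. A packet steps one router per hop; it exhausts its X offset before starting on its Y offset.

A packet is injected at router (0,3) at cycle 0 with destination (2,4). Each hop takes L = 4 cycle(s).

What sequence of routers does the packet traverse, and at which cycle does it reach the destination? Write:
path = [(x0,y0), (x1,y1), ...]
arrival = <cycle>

t=0: at (0,3)
t=4: at (1,3) after E
t=8: at (2,3) after E
t=12: at (2,4) after N

path = [(0,3), (1,3), (2,3), (2,4)]
arrival = 12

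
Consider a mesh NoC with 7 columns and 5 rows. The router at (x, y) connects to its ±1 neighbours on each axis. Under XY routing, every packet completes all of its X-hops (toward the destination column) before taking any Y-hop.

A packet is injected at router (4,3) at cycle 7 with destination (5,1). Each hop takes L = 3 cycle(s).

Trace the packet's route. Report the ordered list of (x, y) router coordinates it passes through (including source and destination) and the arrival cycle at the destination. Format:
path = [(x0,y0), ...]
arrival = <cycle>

path = [(4,3), (5,3), (5,2), (5,1)]
arrival = 16

  0. router=(4,3) cycle=7 (inject)
  1. router=(5,3) cycle=10 dir=E
  2. router=(5,2) cycle=13 dir=S
  3. router=(5,1) cycle=16 dir=S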